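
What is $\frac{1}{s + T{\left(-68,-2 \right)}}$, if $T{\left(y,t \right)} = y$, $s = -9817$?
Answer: $- \frac{1}{9885} \approx -0.00010116$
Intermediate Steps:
$\frac{1}{s + T{\left(-68,-2 \right)}} = \frac{1}{-9817 - 68} = \frac{1}{-9885} = - \frac{1}{9885}$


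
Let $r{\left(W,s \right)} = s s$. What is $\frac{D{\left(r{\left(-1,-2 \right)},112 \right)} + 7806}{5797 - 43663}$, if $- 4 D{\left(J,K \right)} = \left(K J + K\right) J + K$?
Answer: $- \frac{1203}{6311} \approx -0.19062$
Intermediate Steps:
$r{\left(W,s \right)} = s^{2}$
$D{\left(J,K \right)} = - \frac{K}{4} - \frac{J \left(K + J K\right)}{4}$ ($D{\left(J,K \right)} = - \frac{\left(K J + K\right) J + K}{4} = - \frac{\left(J K + K\right) J + K}{4} = - \frac{\left(K + J K\right) J + K}{4} = - \frac{J \left(K + J K\right) + K}{4} = - \frac{K + J \left(K + J K\right)}{4} = - \frac{K}{4} - \frac{J \left(K + J K\right)}{4}$)
$\frac{D{\left(r{\left(-1,-2 \right)},112 \right)} + 7806}{5797 - 43663} = \frac{\left(- \frac{1}{4}\right) 112 \left(1 + \left(-2\right)^{2} + \left(\left(-2\right)^{2}\right)^{2}\right) + 7806}{5797 - 43663} = \frac{\left(- \frac{1}{4}\right) 112 \left(1 + 4 + 4^{2}\right) + 7806}{-37866} = \left(\left(- \frac{1}{4}\right) 112 \left(1 + 4 + 16\right) + 7806\right) \left(- \frac{1}{37866}\right) = \left(\left(- \frac{1}{4}\right) 112 \cdot 21 + 7806\right) \left(- \frac{1}{37866}\right) = \left(-588 + 7806\right) \left(- \frac{1}{37866}\right) = 7218 \left(- \frac{1}{37866}\right) = - \frac{1203}{6311}$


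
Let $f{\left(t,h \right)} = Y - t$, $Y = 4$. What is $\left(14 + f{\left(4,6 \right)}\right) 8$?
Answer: $112$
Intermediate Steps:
$f{\left(t,h \right)} = 4 - t$
$\left(14 + f{\left(4,6 \right)}\right) 8 = \left(14 + \left(4 - 4\right)\right) 8 = \left(14 + 0\right) 8 = 14 \cdot 8 = 112$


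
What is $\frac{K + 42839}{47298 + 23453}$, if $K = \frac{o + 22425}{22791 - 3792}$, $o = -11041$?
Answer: $\frac{813909545}{1344198249} \approx 0.6055$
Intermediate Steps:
$K = \frac{11384}{18999}$ ($K = \frac{-11041 + 22425}{22791 - 3792} = \frac{11384}{18999} \approx 0.59919$)
$\frac{K + 42839}{47298 + 23453} = \frac{\frac{11384}{18999} + 42839}{47298 + 23453} = \frac{813909545}{18999 \cdot 70751} = \frac{813909545}{18999} \cdot \frac{1}{70751} = \frac{813909545}{1344198249}$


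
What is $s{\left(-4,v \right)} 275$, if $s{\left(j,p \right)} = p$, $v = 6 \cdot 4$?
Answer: $6600$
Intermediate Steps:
$v = 24$
$s{\left(-4,v \right)} 275 = 24 \cdot 275 = 6600$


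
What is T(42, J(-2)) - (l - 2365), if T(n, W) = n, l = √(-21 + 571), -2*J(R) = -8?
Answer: 2407 - 5*√22 ≈ 2383.5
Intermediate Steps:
J(R) = 4 (J(R) = -½*(-8) = 4)
l = 5*√22 (l = √550 = 5*√22 ≈ 23.452)
T(42, J(-2)) - (l - 2365) = 42 - (5*√22 - 2365) = 42 - (-2365 + 5*√22) = 42 + (2365 - 5*√22) = 2407 - 5*√22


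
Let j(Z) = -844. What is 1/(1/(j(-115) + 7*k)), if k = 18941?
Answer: 131743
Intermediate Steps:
1/(1/(j(-115) + 7*k)) = 1/(1/(-844 + 7*18941)) = 1/(1/(-844 + 132587)) = 1/(1/131743) = 131743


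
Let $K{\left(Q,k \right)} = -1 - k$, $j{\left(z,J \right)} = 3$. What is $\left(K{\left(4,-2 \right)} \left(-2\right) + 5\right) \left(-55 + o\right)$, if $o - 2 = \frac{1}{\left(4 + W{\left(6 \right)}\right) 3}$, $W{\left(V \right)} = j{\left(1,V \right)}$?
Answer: $- \frac{1112}{7} \approx -158.86$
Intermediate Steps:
$W{\left(V \right)} = 3$
$o = \frac{43}{21}$ ($o = 2 + \frac{1}{\left(4 + 3\right) 3} = 2 + \frac{1}{7 \cdot 3} = 2 + \frac{1}{21} = \frac{43}{21} \approx 2.0476$)
$\left(K{\left(4,-2 \right)} \left(-2\right) + 5\right) \left(-55 + o\right) = \left(\left(-1 - -2\right) \left(-2\right) + 5\right) \left(-55 + \frac{43}{21}\right) = \left(\left(-1 + 2\right) \left(-2\right) + 5\right) \left(- \frac{1112}{21}\right) = \left(1 \left(-2\right) + 5\right) \left(- \frac{1112}{21}\right) = \left(-2 + 5\right) \left(- \frac{1112}{21}\right) = 3 \left(- \frac{1112}{21}\right) = - \frac{1112}{7}$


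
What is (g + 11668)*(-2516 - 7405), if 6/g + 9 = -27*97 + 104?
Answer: -146086853973/1262 ≈ -1.1576e+8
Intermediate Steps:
g = -3/1262 (g = 6/(-9 + (-27*97 + 104)) = 6/(-9 + (-2619 + 104)) = 6/(-9 - 2515) = 6/(-2524) = 6*(-1/2524) = -3/1262 ≈ -0.0023772)
(g + 11668)*(-2516 - 7405) = (-3/1262 + 11668)*(-2516 - 7405) = (14725013/1262)*(-9921) = -146086853973/1262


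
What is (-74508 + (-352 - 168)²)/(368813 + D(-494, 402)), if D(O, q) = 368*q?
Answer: 195892/516749 ≈ 0.37909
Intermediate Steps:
(-74508 + (-352 - 168)²)/(368813 + D(-494, 402)) = (-74508 + (-352 - 168)²)/(368813 + 368*402) = (-74508 + (-520)²)/(368813 + 147936) = (-74508 + 270400)/516749 = 195892*(1/516749) = 195892/516749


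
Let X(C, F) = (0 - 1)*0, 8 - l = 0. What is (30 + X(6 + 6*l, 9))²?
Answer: 900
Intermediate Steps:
l = 8 (l = 8 - 1*0 = 8 + 0 = 8)
X(C, F) = 0 (X(C, F) = -1*0 = 0)
(30 + X(6 + 6*l, 9))² = (30 + 0)² = 30² = 900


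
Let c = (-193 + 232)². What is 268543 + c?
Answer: 270064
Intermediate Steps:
c = 1521 (c = 39² = 1521)
268543 + c = 268543 + 1521 = 270064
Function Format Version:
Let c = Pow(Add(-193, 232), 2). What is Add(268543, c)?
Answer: 270064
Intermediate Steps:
c = 1521 (c = Pow(39, 2) = 1521)
Add(268543, c) = Add(268543, 1521) = 270064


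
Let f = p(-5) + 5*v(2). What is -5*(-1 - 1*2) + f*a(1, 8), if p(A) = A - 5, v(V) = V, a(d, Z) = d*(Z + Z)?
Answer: 15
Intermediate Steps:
a(d, Z) = 2*Z*d (a(d, Z) = d*(2*Z) = 2*Z*d)
p(A) = -5 + A
f = 0 (f = (-5 - 5) + 5*2 = -10 + 10 = 0)
-5*(-1 - 1*2) + f*a(1, 8) = -5*(-1 - 1*2) + 0*(2*8*1) = -5*(-1 - 2) + 0*16 = -5*(-3) + 0 = 15 + 0 = 15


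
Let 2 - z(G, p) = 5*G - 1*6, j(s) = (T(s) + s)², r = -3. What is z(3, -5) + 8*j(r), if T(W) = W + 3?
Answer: 65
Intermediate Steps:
T(W) = 3 + W
j(s) = (3 + 2*s)² (j(s) = ((3 + s) + s)² = (3 + 2*s)²)
z(G, p) = 8 - 5*G (z(G, p) = 2 - (5*G - 1*6) = 2 - (5*G - 6) = 2 - (-6 + 5*G) = 2 + (6 - 5*G) = 8 - 5*G)
z(3, -5) + 8*j(r) = (8 - 5*3) + 8*(3 + 2*(-3))² = (8 - 15) + 8*(3 - 6)² = -7 + 8*(-3)² = -7 + 8*9 = -7 + 72 = 65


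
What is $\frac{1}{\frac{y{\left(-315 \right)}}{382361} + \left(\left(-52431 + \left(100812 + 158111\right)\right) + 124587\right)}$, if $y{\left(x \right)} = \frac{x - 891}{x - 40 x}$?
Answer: $\frac{521922765}{172797667113301} \approx 3.0204 \cdot 10^{-6}$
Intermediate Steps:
$y{\left(x \right)} = - \frac{-891 + x}{39 x}$ ($y{\left(x \right)} = \frac{-891 + x}{\left(-39\right) x} = \left(-891 + x\right) \left(- \frac{1}{39 x}\right) = - \frac{-891 + x}{39 x}$)
$\frac{1}{\frac{y{\left(-315 \right)}}{382361} + \left(\left(-52431 + \left(100812 + 158111\right)\right) + 124587\right)} = \frac{1}{\frac{\frac{1}{39} \frac{1}{-315} \left(891 - -315\right)}{382361} + \left(\left(-52431 + \left(100812 + 158111\right)\right) + 124587\right)} = \frac{1}{\frac{1}{39} \left(- \frac{1}{315}\right) \left(891 + 315\right) \frac{1}{382361} + \left(\left(-52431 + 258923\right) + 124587\right)} = \frac{1}{\frac{1}{39} \left(- \frac{1}{315}\right) 1206 \cdot \frac{1}{382361} + \left(206492 + 124587\right)} = \frac{1}{\left(- \frac{134}{1365}\right) \frac{1}{382361} + 331079} = \frac{1}{- \frac{134}{521922765} + 331079} = \frac{1}{\frac{172797667113301}{521922765}} = \frac{521922765}{172797667113301}$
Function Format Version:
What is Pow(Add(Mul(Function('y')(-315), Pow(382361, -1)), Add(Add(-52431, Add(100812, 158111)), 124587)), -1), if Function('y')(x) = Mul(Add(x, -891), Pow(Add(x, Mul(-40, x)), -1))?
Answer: Rational(521922765, 172797667113301) ≈ 3.0204e-6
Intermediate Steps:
Function('y')(x) = Mul(Rational(-1, 39), Pow(x, -1), Add(-891, x)) (Function('y')(x) = Mul(Add(-891, x), Pow(Mul(-39, x), -1)) = Mul(Add(-891, x), Mul(Rational(-1, 39), Pow(x, -1))) = Mul(Rational(-1, 39), Pow(x, -1), Add(-891, x)))
Pow(Add(Mul(Function('y')(-315), Pow(382361, -1)), Add(Add(-52431, Add(100812, 158111)), 124587)), -1) = Pow(Add(Mul(Mul(Rational(1, 39), Pow(-315, -1), Add(891, Mul(-1, -315))), Pow(382361, -1)), Add(Add(-52431, Add(100812, 158111)), 124587)), -1) = Pow(Add(Mul(Mul(Rational(1, 39), Rational(-1, 315), Add(891, 315)), Rational(1, 382361)), Add(Add(-52431, 258923), 124587)), -1) = Pow(Add(Mul(Mul(Rational(1, 39), Rational(-1, 315), 1206), Rational(1, 382361)), Add(206492, 124587)), -1) = Pow(Add(Mul(Rational(-134, 1365), Rational(1, 382361)), 331079), -1) = Pow(Add(Rational(-134, 521922765), 331079), -1) = Pow(Rational(172797667113301, 521922765), -1) = Rational(521922765, 172797667113301)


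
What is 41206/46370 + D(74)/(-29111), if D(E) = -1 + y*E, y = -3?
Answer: 604944188/674938535 ≈ 0.89630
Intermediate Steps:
D(E) = -1 - 3*E
41206/46370 + D(74)/(-29111) = 41206/46370 + (-1 - 3*74)/(-29111) = 41206*(1/46370) + (-1 - 222)*(-1/29111) = 20603/23185 - 223*(-1/29111) = 20603/23185 + 223/29111 = 604944188/674938535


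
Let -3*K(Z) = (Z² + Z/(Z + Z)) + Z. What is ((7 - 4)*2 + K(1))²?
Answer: 961/36 ≈ 26.694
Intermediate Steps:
K(Z) = -⅙ - Z/3 - Z²/3 (K(Z) = -((Z² + Z/(Z + Z)) + Z)/3 = -((Z² + Z/((2*Z))) + Z)/3 = -((Z² + (1/(2*Z))*Z) + Z)/3 = -((Z² + ½) + Z)/3 = -((½ + Z²) + Z)/3 = -(½ + Z + Z²)/3 = -⅙ - Z/3 - Z²/3)
((7 - 4)*2 + K(1))² = ((7 - 4)*2 + (-⅙ - ⅓*1 - ⅓*1²))² = (3*2 + (-⅙ - ⅓ - ⅓*1))² = (6 + (-⅙ - ⅓ - ⅓))² = (6 - ⅚)² = (31/6)² = 961/36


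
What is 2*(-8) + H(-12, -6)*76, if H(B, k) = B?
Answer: -928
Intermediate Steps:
2*(-8) + H(-12, -6)*76 = 2*(-8) - 12*76 = -16 - 912 = -928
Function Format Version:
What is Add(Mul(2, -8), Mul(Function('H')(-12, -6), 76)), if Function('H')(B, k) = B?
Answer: -928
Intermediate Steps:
Add(Mul(2, -8), Mul(Function('H')(-12, -6), 76)) = Add(Mul(2, -8), Mul(-12, 76)) = Add(-16, -912) = -928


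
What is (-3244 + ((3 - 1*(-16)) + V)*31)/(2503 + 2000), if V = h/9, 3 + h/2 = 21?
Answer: -2531/4503 ≈ -0.56207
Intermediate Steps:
h = 36 (h = -6 + 2*21 = -6 + 42 = 36)
V = 4 (V = 36/9 = 36*(1/9) = 4)
(-3244 + ((3 - 1*(-16)) + V)*31)/(2503 + 2000) = (-3244 + ((3 - 1*(-16)) + 4)*31)/(2503 + 2000) = (-3244 + ((3 + 16) + 4)*31)/4503 = (-3244 + (19 + 4)*31)*(1/4503) = (-3244 + 23*31)*(1/4503) = (-3244 + 713)*(1/4503) = -2531*1/4503 = -2531/4503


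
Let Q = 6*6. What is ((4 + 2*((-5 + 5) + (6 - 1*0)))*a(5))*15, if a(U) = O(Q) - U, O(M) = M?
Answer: 7440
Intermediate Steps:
Q = 36
a(U) = 36 - U
((4 + 2*((-5 + 5) + (6 - 1*0)))*a(5))*15 = ((4 + 2*((-5 + 5) + (6 - 1*0)))*(36 - 1*5))*15 = ((4 + 2*(0 + (6 + 0)))*(36 - 5))*15 = ((4 + 2*(0 + 6))*31)*15 = ((4 + 2*6)*31)*15 = ((4 + 12)*31)*15 = (16*31)*15 = 496*15 = 7440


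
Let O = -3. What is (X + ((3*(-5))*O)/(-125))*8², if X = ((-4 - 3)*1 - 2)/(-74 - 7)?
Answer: -3584/225 ≈ -15.929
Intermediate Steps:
X = ⅑ (X = (-7*1 - 2)/(-81) = (-7 - 2)*(-1/81) = -9*(-1/81) = ⅑ ≈ 0.11111)
(X + ((3*(-5))*O)/(-125))*8² = (⅑ + ((3*(-5))*(-3))/(-125))*8² = (⅑ - 15*(-3)*(-1/125))*64 = (⅑ + 45*(-1/125))*64 = (⅑ - 9/25)*64 = -56/225*64 = -3584/225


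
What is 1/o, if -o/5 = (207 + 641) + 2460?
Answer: -1/16540 ≈ -6.0459e-5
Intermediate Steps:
o = -16540 (o = -5*((207 + 641) + 2460) = -5*(848 + 2460) = -5*3308 = -16540)
1/o = 1/(-16540) = -1/16540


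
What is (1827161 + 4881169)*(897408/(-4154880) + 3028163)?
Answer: 21979656299272059/1082 ≈ 2.0314e+13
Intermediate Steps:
(1827161 + 4881169)*(897408/(-4154880) + 3028163) = 6708330*(897408*(-1/4154880) + 3028163) = 6708330*(-2337/10820 + 3028163) = 6708330*(32764721323/10820) = 21979656299272059/1082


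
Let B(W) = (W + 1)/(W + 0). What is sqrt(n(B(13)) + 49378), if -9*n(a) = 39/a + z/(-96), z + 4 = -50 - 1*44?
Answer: sqrt(3135437781)/252 ≈ 222.20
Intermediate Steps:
z = -98 (z = -4 + (-50 - 1*44) = -4 + (-50 - 44) = -4 - 94 = -98)
B(W) = (1 + W)/W
n(a) = -49/432 - 13/(3*a) (n(a) = -(39/a - 98/(-96))/9 = -(39/a - 98*(-1/96))/9 = -(39/a + 49/48)/9 = -(49/48 + 39/a)/9 = -49/432 - 13/(3*a))
sqrt(n(B(13)) + 49378) = sqrt((-1872 - 49*(1 + 13)/13)/(432*(((1 + 13)/13))) + 49378) = sqrt((-1872 - 49*14/13)/(432*(((1/13)*14))) + 49378) = sqrt((-1872 - 49*14/13)/(432*(14/13)) + 49378) = sqrt((1/432)*(13/14)*(-1872 - 686/13) + 49378) = sqrt((1/432)*(13/14)*(-25022/13) + 49378) = sqrt(-12511/3024 + 49378) = sqrt(149306561/3024) = sqrt(3135437781)/252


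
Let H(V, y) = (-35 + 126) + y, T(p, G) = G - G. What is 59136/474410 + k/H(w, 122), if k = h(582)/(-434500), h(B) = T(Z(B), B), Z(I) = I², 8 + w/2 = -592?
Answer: 29568/237205 ≈ 0.12465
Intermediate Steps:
w = -1200 (w = -16 + 2*(-592) = -16 - 1184 = -1200)
T(p, G) = 0
H(V, y) = 91 + y
h(B) = 0
k = 0 (k = 0/(-434500) = 0*(-1/434500) = 0)
59136/474410 + k/H(w, 122) = 59136/474410 + 0/(91 + 122) = 59136*(1/474410) + 0/213 = 29568/237205 + 0*(1/213) = 29568/237205 + 0 = 29568/237205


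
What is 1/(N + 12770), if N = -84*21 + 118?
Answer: 1/11124 ≈ 8.9896e-5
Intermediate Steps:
N = -1646 (N = -1764 + 118 = -1646)
1/(N + 12770) = 1/(-1646 + 12770) = 1/11124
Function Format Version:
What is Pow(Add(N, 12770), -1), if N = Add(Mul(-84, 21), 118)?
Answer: Rational(1, 11124) ≈ 8.9896e-5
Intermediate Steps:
N = -1646 (N = Add(-1764, 118) = -1646)
Pow(Add(N, 12770), -1) = Pow(Add(-1646, 12770), -1) = Pow(11124, -1) = Rational(1, 11124)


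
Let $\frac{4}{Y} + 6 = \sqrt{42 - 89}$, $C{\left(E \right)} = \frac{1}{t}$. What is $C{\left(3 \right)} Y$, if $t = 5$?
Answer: $- \frac{24}{415} - \frac{4 i \sqrt{47}}{415} \approx -0.057831 - 0.066079 i$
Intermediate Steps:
$C{\left(E \right)} = \frac{1}{5}$
$Y = \frac{4}{-6 + i \sqrt{47}}$ ($Y = \frac{4}{-6 + \sqrt{42 - 89}} = \frac{4}{-6 + \sqrt{-47}} = \frac{4}{-6 + i \sqrt{47}} \approx -0.28916 - 0.33039 i$)
$C{\left(3 \right)} Y = \frac{- \frac{24}{83} - \frac{4 i \sqrt{47}}{83}}{5} = - \frac{24}{415} - \frac{4 i \sqrt{47}}{415}$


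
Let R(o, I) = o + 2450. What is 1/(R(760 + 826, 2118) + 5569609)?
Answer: 1/5573645 ≈ 1.7942e-7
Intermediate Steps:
R(o, I) = 2450 + o
1/(R(760 + 826, 2118) + 5569609) = 1/((2450 + (760 + 826)) + 5569609) = 1/((2450 + 1586) + 5569609) = 1/(4036 + 5569609) = 1/5573645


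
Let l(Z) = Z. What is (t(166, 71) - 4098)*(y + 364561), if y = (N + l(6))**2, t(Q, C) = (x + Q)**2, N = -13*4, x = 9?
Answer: 9726840779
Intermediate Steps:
N = -52
t(Q, C) = (9 + Q)**2
y = 2116 (y = (-52 + 6)**2 = (-46)**2 = 2116)
(t(166, 71) - 4098)*(y + 364561) = ((9 + 166)**2 - 4098)*(2116 + 364561) = (175**2 - 4098)*366677 = (30625 - 4098)*366677 = 26527*366677 = 9726840779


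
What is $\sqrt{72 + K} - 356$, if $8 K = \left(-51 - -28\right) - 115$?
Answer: $-356 + \frac{\sqrt{219}}{2} \approx -348.6$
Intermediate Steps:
$K = - \frac{69}{4}$ ($K = \frac{\left(-51 - -28\right) - 115}{8} = \frac{\left(-51 + 28\right) - 115}{8} = \frac{-23 - 115}{8} = \frac{1}{8} \left(-138\right) = - \frac{69}{4} \approx -17.25$)
$\sqrt{72 + K} - 356 = \sqrt{72 - \frac{69}{4}} - 356 = \sqrt{\frac{219}{4}} - 356 = \frac{\sqrt{219}}{2} - 356 = -356 + \frac{\sqrt{219}}{2}$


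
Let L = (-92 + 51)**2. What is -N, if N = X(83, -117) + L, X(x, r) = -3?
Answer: -1678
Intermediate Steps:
L = 1681 (L = (-41)**2 = 1681)
N = 1678 (N = -3 + 1681 = 1678)
-N = -1*1678 = -1678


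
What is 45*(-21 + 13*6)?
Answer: 2565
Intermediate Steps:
45*(-21 + 13*6) = 45*(-21 + 78) = 45*57 = 2565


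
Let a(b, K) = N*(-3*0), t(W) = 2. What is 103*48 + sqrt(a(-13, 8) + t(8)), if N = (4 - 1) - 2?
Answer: 4944 + sqrt(2) ≈ 4945.4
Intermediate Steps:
N = 1 (N = 3 - 2 = 1)
a(b, K) = 0 (a(b, K) = 1*(-3*0) = 1*0 = 0)
103*48 + sqrt(a(-13, 8) + t(8)) = 103*48 + sqrt(0 + 2) = 4944 + sqrt(2)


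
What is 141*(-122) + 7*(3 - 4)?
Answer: -17209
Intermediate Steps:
141*(-122) + 7*(3 - 4) = -17202 + 7*(-1) = -17202 - 7 = -17209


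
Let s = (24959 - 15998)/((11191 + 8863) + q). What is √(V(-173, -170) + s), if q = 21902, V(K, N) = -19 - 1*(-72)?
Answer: √23418045581/20978 ≈ 7.2948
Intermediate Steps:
V(K, N) = 53 (V(K, N) = -19 + 72 = 53)
s = 8961/41956 (s = (24959 - 15998)/((11191 + 8863) + 21902) = 8961/(20054 + 21902) = 8961/41956 ≈ 0.21358)
√(V(-173, -170) + s) = √(53 + 8961/41956) = √(2232629/41956) = √23418045581/20978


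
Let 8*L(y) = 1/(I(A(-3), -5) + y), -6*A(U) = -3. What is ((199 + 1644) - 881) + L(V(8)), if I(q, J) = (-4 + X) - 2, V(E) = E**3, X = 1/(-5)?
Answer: 19463189/20232 ≈ 962.00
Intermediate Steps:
A(U) = 1/2 (A(U) = -1/6*(-3) = 1/2)
X = -1/5 ≈ -0.20000
I(q, J) = -31/5 (I(q, J) = (-4 - 1/5) - 2 = -21/5 - 2 = -31/5)
L(y) = 1/(8*(-31/5 + y))
((199 + 1644) - 881) + L(V(8)) = ((199 + 1644) - 881) + 5/(8*(-31 + 5*8**3)) = (1843 - 881) + 5/(8*(-31 + 5*512)) = 962 + 5/(8*(-31 + 2560)) = 962 + (5/8)/2529 = 962 + (5/8)*(1/2529) = 962 + 5/20232 = 19463189/20232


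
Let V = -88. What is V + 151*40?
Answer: 5952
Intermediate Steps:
V + 151*40 = -88 + 151*40 = -88 + 6040 = 5952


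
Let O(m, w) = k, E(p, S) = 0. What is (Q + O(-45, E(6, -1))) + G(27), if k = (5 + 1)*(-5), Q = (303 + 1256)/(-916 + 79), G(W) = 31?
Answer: -722/837 ≈ -0.86260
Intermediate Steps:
Q = -1559/837 (Q = 1559/(-837) = 1559*(-1/837) = -1559/837 ≈ -1.8626)
k = -30 (k = 6*(-5) = -30)
O(m, w) = -30
(Q + O(-45, E(6, -1))) + G(27) = (-1559/837 - 30) + 31 = -26669/837 + 31 = -722/837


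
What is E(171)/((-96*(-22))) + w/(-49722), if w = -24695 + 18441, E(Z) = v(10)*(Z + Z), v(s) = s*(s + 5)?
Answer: 106831127/4375536 ≈ 24.416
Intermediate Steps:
v(s) = s*(5 + s)
E(Z) = 300*Z (E(Z) = (10*(5 + 10))*(Z + Z) = (10*15)*(2*Z) = 150*(2*Z) = 300*Z)
w = -6254
E(171)/((-96*(-22))) + w/(-49722) = (300*171)/((-96*(-22))) - 6254/(-49722) = 51300/2112 - 6254*(-1/49722) = 51300*(1/2112) + 3127/24861 = 4275/176 + 3127/24861 = 106831127/4375536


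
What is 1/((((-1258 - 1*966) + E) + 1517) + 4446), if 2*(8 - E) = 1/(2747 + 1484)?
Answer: 8462/31707113 ≈ 0.00026688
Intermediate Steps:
E = 67695/8462 (E = 8 - 1/(2*(2747 + 1484)) = 8 - 1/2/4231 = 8 - 1/2*1/4231 = 8 - 1/8462 = 67695/8462 ≈ 7.9999)
1/((((-1258 - 1*966) + E) + 1517) + 4446) = 1/((((-1258 - 1*966) + 67695/8462) + 1517) + 4446) = 1/((((-1258 - 966) + 67695/8462) + 1517) + 4446) = 1/(((-2224 + 67695/8462) + 1517) + 4446) = 1/((-18751793/8462 + 1517) + 4446) = 1/(-5914939/8462 + 4446) = 1/(31707113/8462) = 8462/31707113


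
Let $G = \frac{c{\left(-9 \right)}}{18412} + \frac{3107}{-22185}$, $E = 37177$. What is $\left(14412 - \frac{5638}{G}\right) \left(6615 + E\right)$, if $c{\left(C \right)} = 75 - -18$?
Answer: $\frac{135653351741670336}{55142879} \approx 2.46 \cdot 10^{9}$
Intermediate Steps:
$c{\left(C \right)} = 93$ ($c{\left(C \right)} = 75 + 18 = 93$)
$G = - \frac{55142879}{408470220}$ ($G = \frac{93}{18412} + \frac{3107}{-22185} = 93 \cdot \frac{1}{18412} + 3107 \left(- \frac{1}{22185}\right) = \frac{93}{18412} - \frac{3107}{22185} = - \frac{55142879}{408470220} \approx -0.135$)
$\left(14412 - \frac{5638}{G}\right) \left(6615 + E\right) = \left(14412 - \frac{5638}{- \frac{55142879}{408470220}}\right) \left(6615 + 37177\right) = \left(14412 - - \frac{2302955100360}{55142879}\right) 43792 = \left(14412 + \frac{2302955100360}{55142879}\right) 43792 = \frac{3097674272508}{55142879} \cdot 43792 = \frac{135653351741670336}{55142879}$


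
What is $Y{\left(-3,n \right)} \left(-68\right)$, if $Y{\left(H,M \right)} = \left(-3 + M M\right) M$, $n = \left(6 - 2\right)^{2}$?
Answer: $-275264$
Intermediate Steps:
$n = 16$ ($n = 4^{2} = 16$)
$Y{\left(H,M \right)} = M \left(-3 + M^{2}\right)$ ($Y{\left(H,M \right)} = \left(-3 + M^{2}\right) M = M \left(-3 + M^{2}\right)$)
$Y{\left(-3,n \right)} \left(-68\right) = 16 \left(-3 + 16^{2}\right) \left(-68\right) = 16 \left(-3 + 256\right) \left(-68\right) = 16 \cdot 253 \left(-68\right) = 4048 \left(-68\right) = -275264$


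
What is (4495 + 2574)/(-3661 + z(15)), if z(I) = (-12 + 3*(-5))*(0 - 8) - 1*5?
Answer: -7069/3450 ≈ -2.0490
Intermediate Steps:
z(I) = 211 (z(I) = (-12 - 15)*(-8) - 5 = -27*(-8) - 5 = 216 - 5 = 211)
(4495 + 2574)/(-3661 + z(15)) = (4495 + 2574)/(-3661 + 211) = 7069/(-3450) = 7069*(-1/3450) = -7069/3450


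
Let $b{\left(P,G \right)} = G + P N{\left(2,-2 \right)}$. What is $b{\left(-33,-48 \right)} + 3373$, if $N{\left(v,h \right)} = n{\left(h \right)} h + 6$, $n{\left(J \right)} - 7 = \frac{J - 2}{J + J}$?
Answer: $3655$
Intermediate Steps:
$n{\left(J \right)} = 7 + \frac{-2 + J}{2 J}$ ($n{\left(J \right)} = 7 + \frac{J - 2}{J + J} = 7 + \frac{-2 + J}{2 J}$)
$N{\left(v,h \right)} = 6 + h \left(\frac{15}{2} - \frac{1}{h}\right)$ ($N{\left(v,h \right)} = \left(\frac{15}{2} - \frac{1}{h}\right) h + 6 = h \left(\frac{15}{2} - \frac{1}{h}\right) + 6 = 6 + h \left(\frac{15}{2} - \frac{1}{h}\right)$)
$b{\left(P,G \right)} = G - 10 P$ ($b{\left(P,G \right)} = G + P \left(5 + \frac{15}{2} \left(-2\right)\right) = G + P \left(5 - 15\right) = G + P \left(-10\right) = G - 10 P$)
$b{\left(-33,-48 \right)} + 3373 = \left(-48 - -330\right) + 3373 = \left(-48 + 330\right) + 3373 = 282 + 3373 = 3655$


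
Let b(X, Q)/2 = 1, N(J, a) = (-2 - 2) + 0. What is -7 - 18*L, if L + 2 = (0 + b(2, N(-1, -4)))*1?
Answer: -7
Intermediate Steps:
N(J, a) = -4 (N(J, a) = -4 + 0 = -4)
b(X, Q) = 2 (b(X, Q) = 2*1 = 2)
L = 0 (L = -2 + (0 + 2)*1 = -2 + 2*1 = -2 + 2 = 0)
-7 - 18*L = -7 - 18*0 = -7 + 0 = -7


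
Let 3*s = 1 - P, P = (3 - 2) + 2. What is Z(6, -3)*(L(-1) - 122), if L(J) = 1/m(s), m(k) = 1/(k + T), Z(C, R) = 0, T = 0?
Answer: 0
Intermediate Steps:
P = 3 (P = 1 + 2 = 3)
s = -⅔ (s = (1 - 1*3)/3 = (1 - 3)/3 = (⅓)*(-2) = -⅔ ≈ -0.66667)
m(k) = 1/k (m(k) = 1/(k + 0) = 1/k)
L(J) = -⅔ (L(J) = 1/(1/(-⅔)) = 1/(-3/2) = -⅔)
Z(6, -3)*(L(-1) - 122) = 0*(-⅔ - 122) = 0*(-368/3) = 0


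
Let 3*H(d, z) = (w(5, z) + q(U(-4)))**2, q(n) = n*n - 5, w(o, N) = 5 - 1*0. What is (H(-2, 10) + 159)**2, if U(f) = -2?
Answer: 243049/9 ≈ 27005.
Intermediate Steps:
w(o, N) = 5 (w(o, N) = 5 + 0 = 5)
q(n) = -5 + n**2 (q(n) = n**2 - 5 = -5 + n**2)
H(d, z) = 16/3 (H(d, z) = (5 + (-5 + (-2)**2))**2/3 = (5 + (-5 + 4))**2/3 = (5 - 1)**2/3 = (1/3)*4**2 = (1/3)*16 = 16/3)
(H(-2, 10) + 159)**2 = (16/3 + 159)**2 = (493/3)**2 = 243049/9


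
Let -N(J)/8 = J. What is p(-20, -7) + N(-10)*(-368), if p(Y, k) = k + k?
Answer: -29454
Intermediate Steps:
N(J) = -8*J
p(Y, k) = 2*k
p(-20, -7) + N(-10)*(-368) = 2*(-7) - 8*(-10)*(-368) = -14 + 80*(-368) = -14 - 29440 = -29454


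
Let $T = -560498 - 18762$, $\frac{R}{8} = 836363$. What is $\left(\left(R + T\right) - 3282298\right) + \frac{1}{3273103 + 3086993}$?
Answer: $\frac{17994912177217}{6360096} \approx 2.8293 \cdot 10^{6}$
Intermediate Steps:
$R = 6690904$ ($R = 8 \cdot 836363 = 6690904$)
$T = -579260$ ($T = -560498 - 18762 = -579260$)
$\left(\left(R + T\right) - 3282298\right) + \frac{1}{3273103 + 3086993} = \left(\left(6690904 - 579260\right) - 3282298\right) + \frac{1}{3273103 + 3086993} = \left(6111644 - 3282298\right) + \frac{1}{6360096} = 2829346 + \frac{1}{6360096} = \frac{17994912177217}{6360096}$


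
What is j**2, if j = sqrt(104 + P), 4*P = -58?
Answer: 179/2 ≈ 89.500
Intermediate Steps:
P = -29/2 (P = (1/4)*(-58) = -29/2 ≈ -14.500)
j = sqrt(358)/2 (j = sqrt(104 - 29/2) = sqrt(179/2) = sqrt(358)/2 ≈ 9.4604)
j**2 = (sqrt(358)/2)**2 = 179/2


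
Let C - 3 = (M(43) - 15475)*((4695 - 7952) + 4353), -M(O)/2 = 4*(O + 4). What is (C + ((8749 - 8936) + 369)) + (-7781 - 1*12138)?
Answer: -17392430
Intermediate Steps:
M(O) = -32 - 8*O (M(O) = -8*(O + 4) = -8*(4 + O) = -2*(16 + 4*O) = -32 - 8*O)
C = -17372693 (C = 3 + ((-32 - 8*43) - 15475)*((4695 - 7952) + 4353) = 3 + ((-32 - 344) - 15475)*(-3257 + 4353) = 3 + (-376 - 15475)*1096 = 3 - 15851*1096 = 3 - 17372696 = -17372693)
(C + ((8749 - 8936) + 369)) + (-7781 - 1*12138) = (-17372693 + ((8749 - 8936) + 369)) + (-7781 - 1*12138) = (-17372693 + (-187 + 369)) + (-7781 - 12138) = (-17372693 + 182) - 19919 = -17372511 - 19919 = -17392430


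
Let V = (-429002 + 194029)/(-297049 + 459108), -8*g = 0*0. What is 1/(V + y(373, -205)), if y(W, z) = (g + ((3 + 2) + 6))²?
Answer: 162059/19374166 ≈ 0.0083647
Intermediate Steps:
g = 0 (g = -0*0 = -⅛*0 = 0)
y(W, z) = 121 (y(W, z) = (0 + ((3 + 2) + 6))² = (0 + (5 + 6))² = (0 + 11)² = 11² = 121)
V = -234973/162059 ≈ -1.4499
1/(V + y(373, -205)) = 1/(-234973/162059 + 121) = 1/(19374166/162059) = 162059/19374166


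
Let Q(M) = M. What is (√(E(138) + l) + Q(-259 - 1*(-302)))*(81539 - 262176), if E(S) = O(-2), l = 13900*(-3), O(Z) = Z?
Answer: -7767391 - 180637*I*√41702 ≈ -7.7674e+6 - 3.6888e+7*I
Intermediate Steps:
l = -41700
E(S) = -2
(√(E(138) + l) + Q(-259 - 1*(-302)))*(81539 - 262176) = (√(-2 - 41700) + (-259 - 1*(-302)))*(81539 - 262176) = (√(-41702) + (-259 + 302))*(-180637) = (I*√41702 + 43)*(-180637) = (43 + I*√41702)*(-180637) = -7767391 - 180637*I*√41702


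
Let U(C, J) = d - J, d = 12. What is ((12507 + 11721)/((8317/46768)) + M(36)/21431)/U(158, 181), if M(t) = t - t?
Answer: -1133095104/1405573 ≈ -806.14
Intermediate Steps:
M(t) = 0
U(C, J) = 12 - J
((12507 + 11721)/((8317/46768)) + M(36)/21431)/U(158, 181) = ((12507 + 11721)/((8317/46768)) + 0/21431)/(12 - 1*181) = (24228/((8317*(1/46768))) + 0*(1/21431))/(12 - 181) = (24228/(8317/46768) + 0)/(-169) = (24228*(46768/8317) + 0)*(-1/169) = (1133095104/8317 + 0)*(-1/169) = (1133095104/8317)*(-1/169) = -1133095104/1405573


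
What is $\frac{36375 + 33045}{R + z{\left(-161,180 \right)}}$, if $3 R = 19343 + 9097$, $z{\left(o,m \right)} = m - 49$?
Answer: $\frac{69420}{9611} \approx 7.223$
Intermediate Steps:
$z{\left(o,m \right)} = -49 + m$
$R = 9480$ ($R = \frac{19343 + 9097}{3} = \frac{1}{3} \cdot 28440 = 9480$)
$\frac{36375 + 33045}{R + z{\left(-161,180 \right)}} = \frac{36375 + 33045}{9480 + \left(-49 + 180\right)} = \frac{69420}{9480 + 131} = \frac{69420}{9611}$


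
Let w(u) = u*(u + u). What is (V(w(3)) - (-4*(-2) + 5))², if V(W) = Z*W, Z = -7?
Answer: 19321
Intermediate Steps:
w(u) = 2*u² (w(u) = u*(2*u) = 2*u²)
V(W) = -7*W
(V(w(3)) - (-4*(-2) + 5))² = (-14*3² - (-4*(-2) + 5))² = (-14*9 - (8 + 5))² = (-7*18 - 1*13)² = (-126 - 13)² = (-139)² = 19321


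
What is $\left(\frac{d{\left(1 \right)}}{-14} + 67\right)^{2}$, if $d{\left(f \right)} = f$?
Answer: $\frac{877969}{196} \approx 4479.4$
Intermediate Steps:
$\left(\frac{d{\left(1 \right)}}{-14} + 67\right)^{2} = \left(1 \frac{1}{-14} + 67\right)^{2} = \left(1 \left(- \frac{1}{14}\right) + 67\right)^{2} = \left(- \frac{1}{14} + 67\right)^{2} = \left(\frac{937}{14}\right)^{2} = \frac{877969}{196}$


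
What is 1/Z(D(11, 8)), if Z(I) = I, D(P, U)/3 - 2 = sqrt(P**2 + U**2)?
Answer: -2/543 + sqrt(185)/543 ≈ 0.021365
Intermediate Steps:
D(P, U) = 6 + 3*sqrt(P**2 + U**2)
1/Z(D(11, 8)) = 1/(6 + 3*sqrt(11**2 + 8**2)) = 1/(6 + 3*sqrt(121 + 64)) = 1/(6 + 3*sqrt(185))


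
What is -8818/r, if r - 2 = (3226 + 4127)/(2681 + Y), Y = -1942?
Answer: -6516502/8831 ≈ -737.91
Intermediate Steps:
r = 8831/739 (r = 2 + (3226 + 4127)/(2681 - 1942) = 2 + 7353/739 = 8831/739 ≈ 11.950)
-8818/r = -8818/8831/739 = -8818*739/8831 = -6516502/8831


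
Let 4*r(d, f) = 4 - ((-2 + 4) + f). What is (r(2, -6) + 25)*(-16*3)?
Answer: -1296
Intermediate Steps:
r(d, f) = ½ - f/4 (r(d, f) = (4 - ((-2 + 4) + f))/4 = (4 - (2 + f))/4 = (4 + (-2 - f))/4 = (2 - f)/4 = ½ - f/4)
(r(2, -6) + 25)*(-16*3) = ((½ - ¼*(-6)) + 25)*(-16*3) = ((½ + 3/2) + 25)*(-48) = (2 + 25)*(-48) = 27*(-48) = -1296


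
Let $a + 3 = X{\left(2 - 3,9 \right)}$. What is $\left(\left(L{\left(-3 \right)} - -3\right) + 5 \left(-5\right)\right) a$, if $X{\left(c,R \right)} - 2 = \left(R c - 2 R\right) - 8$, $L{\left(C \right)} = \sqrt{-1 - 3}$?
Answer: $792 - 72 i \approx 792.0 - 72.0 i$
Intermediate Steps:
$L{\left(C \right)} = 2 i$ ($L{\left(C \right)} = \sqrt{-4} = 2 i$)
$X{\left(c,R \right)} = -6 - 2 R + R c$ ($X{\left(c,R \right)} = 2 - \left(8 + 2 R - R c\right) = -6 - 2 R + R c$)
$a = -36$ ($a = -3 - \left(24 - 9 \left(2 - 3\right)\right) = -3 - 33 = -36$)
$\left(\left(L{\left(-3 \right)} - -3\right) + 5 \left(-5\right)\right) a = \left(\left(2 i - -3\right) + 5 \left(-5\right)\right) \left(-36\right) = \left(\left(2 i + 3\right) - 25\right) \left(-36\right) = \left(\left(3 + 2 i\right) - 25\right) \left(-36\right) = \left(-22 + 2 i\right) \left(-36\right) = 792 - 72 i$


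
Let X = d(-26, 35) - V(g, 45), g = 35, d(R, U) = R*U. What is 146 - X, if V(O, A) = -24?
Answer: 1032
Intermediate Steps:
X = -886 (X = -26*35 - 1*(-24) = -910 + 24 = -886)
146 - X = 146 - 1*(-886) = 146 + 886 = 1032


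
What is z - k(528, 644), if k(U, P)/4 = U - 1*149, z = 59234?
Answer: 57718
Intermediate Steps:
k(U, P) = -596 + 4*U (k(U, P) = 4*(U - 1*149) = 4*(U - 149) = 4*(-149 + U) = -596 + 4*U)
z - k(528, 644) = 59234 - (-596 + 4*528) = 59234 - (-596 + 2112) = 59234 - 1*1516 = 59234 - 1516 = 57718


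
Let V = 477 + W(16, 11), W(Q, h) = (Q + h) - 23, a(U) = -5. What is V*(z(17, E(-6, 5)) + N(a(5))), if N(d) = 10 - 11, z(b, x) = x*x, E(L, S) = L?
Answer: 16835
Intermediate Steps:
z(b, x) = x**2
W(Q, h) = -23 + Q + h
N(d) = -1
V = 481 (V = 477 + (-23 + 16 + 11) = 477 + 4 = 481)
V*(z(17, E(-6, 5)) + N(a(5))) = 481*((-6)**2 - 1) = 481*(36 - 1) = 481*35 = 16835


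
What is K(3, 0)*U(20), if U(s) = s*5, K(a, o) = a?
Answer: 300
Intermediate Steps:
U(s) = 5*s
K(3, 0)*U(20) = 3*(5*20) = 3*100 = 300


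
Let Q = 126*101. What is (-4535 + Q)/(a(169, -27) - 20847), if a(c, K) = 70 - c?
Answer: -8191/20946 ≈ -0.39105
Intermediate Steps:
Q = 12726
(-4535 + Q)/(a(169, -27) - 20847) = (-4535 + 12726)/((70 - 1*169) - 20847) = 8191/((70 - 169) - 20847) = 8191/(-99 - 20847) = 8191/(-20946) = 8191*(-1/20946) = -8191/20946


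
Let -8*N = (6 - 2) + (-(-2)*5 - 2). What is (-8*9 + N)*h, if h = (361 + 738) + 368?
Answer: -215649/2 ≈ -1.0782e+5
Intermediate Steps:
N = -3/2 (N = -((6 - 2) + (-(-2)*5 - 2))/8 = -(4 + (-1*(-10) - 2))/8 = -(4 + (10 - 2))/8 = -(4 + 8)/8 = -1/8*12 = -3/2 ≈ -1.5000)
h = 1467 (h = 1099 + 368 = 1467)
(-8*9 + N)*h = (-8*9 - 3/2)*1467 = (-72 - 3/2)*1467 = -147/2*1467 = -215649/2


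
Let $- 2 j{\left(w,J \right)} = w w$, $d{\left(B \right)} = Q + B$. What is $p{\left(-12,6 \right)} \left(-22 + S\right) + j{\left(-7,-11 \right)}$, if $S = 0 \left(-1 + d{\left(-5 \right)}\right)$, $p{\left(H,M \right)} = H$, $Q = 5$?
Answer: $\frac{479}{2} \approx 239.5$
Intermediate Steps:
$d{\left(B \right)} = 5 + B$
$S = 0$ ($S = 0 \left(-1 + \left(5 - 5\right)\right) = 0 \left(-1 + 0\right) = 0 \left(-1\right) = 0$)
$j{\left(w,J \right)} = - \frac{w^{2}}{2}$ ($j{\left(w,J \right)} = - \frac{w w}{2} = - \frac{w^{2}}{2}$)
$p{\left(-12,6 \right)} \left(-22 + S\right) + j{\left(-7,-11 \right)} = - 12 \left(-22 + 0\right) - \frac{\left(-7\right)^{2}}{2} = \left(-12\right) \left(-22\right) - \frac{49}{2} = 264 - \frac{49}{2} = \frac{479}{2}$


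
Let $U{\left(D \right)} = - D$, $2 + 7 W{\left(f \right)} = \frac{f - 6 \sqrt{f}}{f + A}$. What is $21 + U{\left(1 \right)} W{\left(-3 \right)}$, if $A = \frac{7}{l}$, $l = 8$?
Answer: $\frac{2509}{119} - \frac{48 i \sqrt{3}}{119} \approx 21.084 - 0.69864 i$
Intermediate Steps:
$A = \frac{7}{8} \approx 0.875$
$W{\left(f \right)} = - \frac{2}{7} + \frac{f - 6 \sqrt{f}}{7 \left(\frac{7}{8} + f\right)}$ ($W{\left(f \right)} = - \frac{2}{7} + \frac{\left(f - 6 \sqrt{f}\right) \frac{1}{f + \frac{7}{8}}}{7} = - \frac{2}{7} + \frac{\left(f - 6 \sqrt{f}\right) \frac{1}{\frac{7}{8} + f}}{7} = - \frac{2}{7} + \frac{\frac{1}{\frac{7}{8} + f} \left(f - 6 \sqrt{f}\right)}{7} = - \frac{2}{7} + \frac{f - 6 \sqrt{f}}{7 \left(\frac{7}{8} + f\right)}$)
$21 + U{\left(1 \right)} W{\left(-3 \right)} = 21 + \left(-1\right) 1 \frac{2 \left(-7 - 24 \sqrt{-3} - -12\right)}{7 \left(7 + 8 \left(-3\right)\right)} = 21 - \frac{2 \left(-7 - 24 i \sqrt{3} + 12\right)}{7 \left(7 - 24\right)} = 21 - \frac{2 \left(-7 - 24 i \sqrt{3} + 12\right)}{7 \left(-17\right)} = 21 - \frac{2}{7} \left(- \frac{1}{17}\right) \left(5 - 24 i \sqrt{3}\right) = 21 - \left(- \frac{10}{119} + \frac{48 i \sqrt{3}}{119}\right) = 21 + \left(\frac{10}{119} - \frac{48 i \sqrt{3}}{119}\right) = \frac{2509}{119} - \frac{48 i \sqrt{3}}{119}$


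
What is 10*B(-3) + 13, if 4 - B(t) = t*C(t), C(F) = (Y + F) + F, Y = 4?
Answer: -7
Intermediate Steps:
C(F) = 4 + 2*F (C(F) = (4 + F) + F = 4 + 2*F)
B(t) = 4 - t*(4 + 2*t)
10*B(-3) + 13 = 10*(4 - 2*(-3)*(2 - 3)) + 13 = 10*(4 - 2*(-3)*(-1)) + 13 = 10*(4 - 6) + 13 = 10*(-2) + 13 = -20 + 13 = -7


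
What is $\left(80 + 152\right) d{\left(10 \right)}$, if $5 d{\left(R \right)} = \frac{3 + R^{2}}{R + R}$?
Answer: $\frac{5974}{25} \approx 238.96$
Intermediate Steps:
$d{\left(R \right)} = \frac{3 + R^{2}}{10 R}$ ($d{\left(R \right)} = \frac{\left(3 + R^{2}\right) \frac{1}{R + R}}{5} = \frac{\left(3 + R^{2}\right) \frac{1}{2 R}}{5} = \frac{\frac{1}{2} \frac{1}{R} \left(3 + R^{2}\right)}{5} = \frac{3 + R^{2}}{10 R}$)
$\left(80 + 152\right) d{\left(10 \right)} = \left(80 + 152\right) \frac{3 + 10^{2}}{10 \cdot 10} = 232 \cdot \frac{1}{10} \cdot \frac{1}{10} \left(3 + 100\right) = 232 \cdot \frac{1}{10} \cdot \frac{1}{10} \cdot 103 = 232 \cdot \frac{103}{100} = \frac{5974}{25}$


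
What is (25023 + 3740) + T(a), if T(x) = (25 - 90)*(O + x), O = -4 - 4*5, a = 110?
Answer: 23173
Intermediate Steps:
O = -24 (O = -4 - 20 = -24)
T(x) = 1560 - 65*x (T(x) = (25 - 90)*(-24 + x) = -65*(-24 + x) = 1560 - 65*x)
(25023 + 3740) + T(a) = (25023 + 3740) + (1560 - 65*110) = 28763 + (1560 - 7150) = 28763 - 5590 = 23173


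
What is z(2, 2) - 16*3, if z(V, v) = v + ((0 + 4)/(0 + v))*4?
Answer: -38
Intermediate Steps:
z(V, v) = v + 16/v (z(V, v) = v + (4/v)*4 = v + 16/v)
z(2, 2) - 16*3 = (2 + 16/2) - 16*3 = (2 + 16*(1/2)) - 48 = (2 + 8) - 48 = 10 - 48 = -38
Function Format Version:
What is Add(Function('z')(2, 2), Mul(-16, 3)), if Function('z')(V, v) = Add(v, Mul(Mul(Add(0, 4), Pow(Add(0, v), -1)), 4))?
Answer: -38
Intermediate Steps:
Function('z')(V, v) = Add(v, Mul(16, Pow(v, -1))) (Function('z')(V, v) = Add(v, Mul(Mul(4, Pow(v, -1)), 4)) = Add(v, Mul(16, Pow(v, -1))))
Add(Function('z')(2, 2), Mul(-16, 3)) = Add(Add(2, Mul(16, Pow(2, -1))), Mul(-16, 3)) = Add(Add(2, Mul(16, Rational(1, 2))), -48) = Add(Add(2, 8), -48) = Add(10, -48) = -38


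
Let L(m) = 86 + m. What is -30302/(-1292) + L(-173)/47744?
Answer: 361656571/15421312 ≈ 23.452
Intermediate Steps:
-30302/(-1292) + L(-173)/47744 = -30302/(-1292) + (86 - 173)/47744 = -30302*(-1/1292) - 87*1/47744 = 15151/646 - 87/47744 = 361656571/15421312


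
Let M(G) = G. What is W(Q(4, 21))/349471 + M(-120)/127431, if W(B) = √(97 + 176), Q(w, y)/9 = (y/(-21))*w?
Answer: -40/42477 + √273/349471 ≈ -0.00089441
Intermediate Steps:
Q(w, y) = -3*w*y/7 (Q(w, y) = 9*((y/(-21))*w) = 9*((y*(-1/21))*w) = 9*((-y/21)*w) = 9*(-w*y/21) = -3*w*y/7)
W(B) = √273
W(Q(4, 21))/349471 + M(-120)/127431 = √273/349471 - 120/127431 = √273*(1/349471) - 120*1/127431 = √273/349471 - 40/42477 = -40/42477 + √273/349471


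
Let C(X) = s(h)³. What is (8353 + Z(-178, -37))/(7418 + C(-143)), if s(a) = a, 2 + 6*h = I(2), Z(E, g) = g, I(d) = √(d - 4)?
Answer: 13324660272/11885831729 - 83160*I*√2/11885831729 ≈ 1.1211 - 9.8946e-6*I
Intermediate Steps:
I(d) = √(-4 + d)
h = -⅓ + I*√2/6 (h = -⅓ + √(-4 + 2)/6 = -⅓ + √(-2)/6 = -⅓ + (I*√2)/6 = -⅓ + I*√2/6 ≈ -0.33333 + 0.2357*I)
C(X) = (-⅓ + I*√2/6)³
(8353 + Z(-178, -37))/(7418 + C(-143)) = (8353 - 37)/(7418 + (1/54 + 5*I*√2/108)) = 8316/(400573/54 + 5*I*√2/108)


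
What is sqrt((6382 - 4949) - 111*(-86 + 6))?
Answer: sqrt(10313) ≈ 101.55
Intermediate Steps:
sqrt((6382 - 4949) - 111*(-86 + 6)) = sqrt(1433 - 111*(-80)) = sqrt(1433 + 8880) = sqrt(10313)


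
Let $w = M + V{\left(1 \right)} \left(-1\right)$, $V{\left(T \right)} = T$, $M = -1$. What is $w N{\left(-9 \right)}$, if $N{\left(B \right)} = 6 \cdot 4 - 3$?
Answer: $-42$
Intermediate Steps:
$N{\left(B \right)} = 21$ ($N{\left(B \right)} = 24 - 3 = 21$)
$w = -2$ ($w = -1 + 1 \left(-1\right) = -1 - 1 = -2$)
$w N{\left(-9 \right)} = \left(-2\right) 21 = -42$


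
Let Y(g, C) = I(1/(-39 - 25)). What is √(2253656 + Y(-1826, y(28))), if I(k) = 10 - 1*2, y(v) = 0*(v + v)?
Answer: 4*√140854 ≈ 1501.2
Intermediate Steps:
y(v) = 0 (y(v) = 0*(2*v) = 0)
I(k) = 8 (I(k) = 10 - 2 = 8)
Y(g, C) = 8
√(2253656 + Y(-1826, y(28))) = √(2253656 + 8) = √2253664 = 4*√140854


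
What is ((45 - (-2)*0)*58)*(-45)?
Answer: -117450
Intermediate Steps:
((45 - (-2)*0)*58)*(-45) = ((45 - 1*0)*58)*(-45) = ((45 + 0)*58)*(-45) = (45*58)*(-45) = 2610*(-45) = -117450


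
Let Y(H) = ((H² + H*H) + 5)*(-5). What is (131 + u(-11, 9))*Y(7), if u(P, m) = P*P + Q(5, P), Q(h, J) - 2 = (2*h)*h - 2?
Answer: -155530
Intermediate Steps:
Q(h, J) = 2*h² (Q(h, J) = 2 + ((2*h)*h - 2) = 2 + (2*h² - 2) = 2 + (-2 + 2*h²) = 2*h²)
Y(H) = -25 - 10*H² (Y(H) = ((H² + H²) + 5)*(-5) = (2*H² + 5)*(-5) = (5 + 2*H²)*(-5) = -25 - 10*H²)
u(P, m) = 50 + P² (u(P, m) = P*P + 2*5² = P² + 2*25 = P² + 50 = 50 + P²)
(131 + u(-11, 9))*Y(7) = (131 + (50 + (-11)²))*(-25 - 10*7²) = (131 + (50 + 121))*(-25 - 10*49) = (131 + 171)*(-25 - 490) = 302*(-515) = -155530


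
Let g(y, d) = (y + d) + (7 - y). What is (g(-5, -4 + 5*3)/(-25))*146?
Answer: -2628/25 ≈ -105.12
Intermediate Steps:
g(y, d) = 7 + d (g(y, d) = (d + y) + (7 - y) = 7 + d)
(g(-5, -4 + 5*3)/(-25))*146 = ((7 + (-4 + 5*3))/(-25))*146 = ((7 + (-4 + 15))*(-1/25))*146 = ((7 + 11)*(-1/25))*146 = (18*(-1/25))*146 = -18/25*146 = -2628/25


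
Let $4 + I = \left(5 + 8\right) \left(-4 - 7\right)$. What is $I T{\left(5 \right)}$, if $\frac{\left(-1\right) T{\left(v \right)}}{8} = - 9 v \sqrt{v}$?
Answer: $- 52920 \sqrt{5} \approx -1.1833 \cdot 10^{5}$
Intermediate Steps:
$T{\left(v \right)} = 72 v^{\frac{3}{2}}$ ($T{\left(v \right)} = - 8 - 9 v \sqrt{v} = - 8 \left(- 9 v^{\frac{3}{2}}\right) = 72 v^{\frac{3}{2}}$)
$I = -147$ ($I = -4 + \left(5 + 8\right) \left(-4 - 7\right) = -4 + 13 \left(-11\right) = -4 - 143 = -147$)
$I T{\left(5 \right)} = - 147 \cdot 72 \cdot 5^{\frac{3}{2}} = - 147 \cdot 72 \cdot 5 \sqrt{5} = - 147 \cdot 360 \sqrt{5} = - 52920 \sqrt{5}$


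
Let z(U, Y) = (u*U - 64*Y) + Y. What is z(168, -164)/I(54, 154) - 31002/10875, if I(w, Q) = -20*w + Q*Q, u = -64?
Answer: -58860731/20513875 ≈ -2.8693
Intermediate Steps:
I(w, Q) = Q² - 20*w (I(w, Q) = -20*w + Q² = Q² - 20*w)
z(U, Y) = -64*U - 63*Y (z(U, Y) = (-64*U - 64*Y) + Y = -64*U - 63*Y)
z(168, -164)/I(54, 154) - 31002/10875 = (-64*168 - 63*(-164))/(154² - 20*54) - 31002/10875 = (-10752 + 10332)/(23716 - 1080) - 31002*1/10875 = -420/22636 - 10334/3625 = -420*1/22636 - 10334/3625 = -105/5659 - 10334/3625 = -58860731/20513875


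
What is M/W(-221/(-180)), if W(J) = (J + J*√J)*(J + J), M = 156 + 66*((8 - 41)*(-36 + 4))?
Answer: -203688432000/2002481 + 6789614400*√1105/2002481 ≈ 10991.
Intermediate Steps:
M = 69852 (M = 156 + 66*(-33*(-32)) = 156 + 66*1056 = 156 + 69696 = 69852)
W(J) = 2*J*(J + J^(3/2)) (W(J) = (J + J^(3/2))*(2*J) = 2*J*(J + J^(3/2)))
M/W(-221/(-180)) = 69852/(2*(-221/(-180))² + 2*(-221/(-180))^(5/2)) = 69852/(2*(-221*(-1/180))² + 2*(-221*(-1/180))^(5/2)) = 69852/(2*(221/180)² + 2*(221/180)^(5/2)) = 69852/(2*(48841/32400) + 2*(48841*√1105/972000)) = 69852/(48841/16200 + 48841*√1105/486000)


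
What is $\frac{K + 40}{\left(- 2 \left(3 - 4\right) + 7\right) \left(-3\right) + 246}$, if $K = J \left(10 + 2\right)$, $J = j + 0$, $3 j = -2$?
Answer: $\frac{32}{219} \approx 0.14612$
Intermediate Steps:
$j = - \frac{2}{3}$ ($j = \frac{1}{3} \left(-2\right) = - \frac{2}{3} \approx -0.66667$)
$J = - \frac{2}{3}$ ($J = - \frac{2}{3} + 0 = - \frac{2}{3} \approx -0.66667$)
$K = -8$ ($K = - \frac{2 \left(10 + 2\right)}{3} = \left(- \frac{2}{3}\right) 12 = -8$)
$\frac{K + 40}{\left(- 2 \left(3 - 4\right) + 7\right) \left(-3\right) + 246} = \frac{-8 + 40}{\left(- 2 \left(3 - 4\right) + 7\right) \left(-3\right) + 246} = \frac{32}{\left(\left(-2\right) \left(-1\right) + 7\right) \left(-3\right) + 246} = \frac{32}{\left(2 + 7\right) \left(-3\right) + 246} = \frac{32}{9 \left(-3\right) + 246} = \frac{32}{-27 + 246} = \frac{32}{219}$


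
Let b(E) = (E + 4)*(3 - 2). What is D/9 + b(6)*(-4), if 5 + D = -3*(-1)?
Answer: -362/9 ≈ -40.222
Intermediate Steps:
D = -2 (D = -5 - 3*(-1) = -5 + 3 = -2)
b(E) = 4 + E (b(E) = (4 + E)*1 = 4 + E)
D/9 + b(6)*(-4) = -2/9 + (4 + 6)*(-4) = -2*⅑ + 10*(-4) = -2/9 - 40 = -362/9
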